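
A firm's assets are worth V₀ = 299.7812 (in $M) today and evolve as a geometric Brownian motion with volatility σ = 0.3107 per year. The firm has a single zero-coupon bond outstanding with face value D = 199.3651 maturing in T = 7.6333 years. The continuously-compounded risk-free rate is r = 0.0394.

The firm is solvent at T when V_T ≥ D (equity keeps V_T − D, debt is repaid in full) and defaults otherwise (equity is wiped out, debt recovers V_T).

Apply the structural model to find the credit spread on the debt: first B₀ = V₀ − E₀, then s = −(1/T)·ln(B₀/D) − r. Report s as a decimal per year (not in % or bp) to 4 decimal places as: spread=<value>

spread=0.0187

Equity is a call on the firm's assets struck at D = 199.3651:
d₁ = [ln(V₀/D) + (r + σ²/2)T] / (σ√T)
   = [ln(299.7812/199.3651) + (0.0394 + 0.5·0.3107²)·7.6333] / (0.3107·√7.6333)
   = [0.407915 + 0.669190] / 0.858415 = 1.254760
d₂ = d₁ − σ√T = 1.254760 − 0.858415 = 0.396345
N(d₁) = 0.895217,  N(d₂) = 0.654075,  e^(−rT) = 0.740261
E₀ = V₀·N(d₁) − D·e^(−rT)·N(d₂)
   = 299.7812·0.895217 − 199.3651·0.740261·0.654075 = 171.839420
B₀ = V₀ − E₀ = 299.7812 − 171.839420 = 127.941780
spread = −(1/T)·ln(B₀/D) − r = −(1/7.6333)·ln(127.941780/199.3651) − 0.0394 = 0.01870888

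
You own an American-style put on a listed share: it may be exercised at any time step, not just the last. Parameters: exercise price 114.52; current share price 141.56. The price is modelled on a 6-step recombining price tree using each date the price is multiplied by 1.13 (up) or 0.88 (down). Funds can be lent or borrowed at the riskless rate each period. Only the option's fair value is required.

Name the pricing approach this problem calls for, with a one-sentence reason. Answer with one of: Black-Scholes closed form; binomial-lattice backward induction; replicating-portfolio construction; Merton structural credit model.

framework: binomial-lattice backward induction

Key observation: the exercise right at every one of the 6 steps is what matters: each node needs max(114.52 − S, continuation), which only the stepwise tree valuation starting from spot 141.56 delivers.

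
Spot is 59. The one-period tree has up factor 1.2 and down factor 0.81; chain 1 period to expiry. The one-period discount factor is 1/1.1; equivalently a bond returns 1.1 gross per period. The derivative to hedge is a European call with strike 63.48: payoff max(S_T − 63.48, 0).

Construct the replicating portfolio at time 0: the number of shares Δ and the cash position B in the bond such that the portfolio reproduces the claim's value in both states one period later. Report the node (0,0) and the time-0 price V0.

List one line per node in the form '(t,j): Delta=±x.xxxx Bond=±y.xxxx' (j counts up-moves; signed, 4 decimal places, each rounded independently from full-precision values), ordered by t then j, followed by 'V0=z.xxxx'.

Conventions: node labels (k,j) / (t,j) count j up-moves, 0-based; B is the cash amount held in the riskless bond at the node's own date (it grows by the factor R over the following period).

No-arbitrage ⇒ martingale measure with p* = (R−d)/(u−d) = 0.7436.
Terminal payoffs: V(1,0)=0.0000, V(1,1)=7.3200
Node (0,0) S=59.0000: V=(p*·7.3200+(1−p*)·0.0000)/1.1=4.9483; Δ=(7.3200−0.0000)/(70.8000−47.7900)=0.3181; B=V−Δ·S=-13.8210
Sanity check at the root: Δ(0,0)·S0 + B(0,0) reproduces V0 = 4.9483.

(0,0): Delta=0.3181 Bond=-13.8210
V0=4.9483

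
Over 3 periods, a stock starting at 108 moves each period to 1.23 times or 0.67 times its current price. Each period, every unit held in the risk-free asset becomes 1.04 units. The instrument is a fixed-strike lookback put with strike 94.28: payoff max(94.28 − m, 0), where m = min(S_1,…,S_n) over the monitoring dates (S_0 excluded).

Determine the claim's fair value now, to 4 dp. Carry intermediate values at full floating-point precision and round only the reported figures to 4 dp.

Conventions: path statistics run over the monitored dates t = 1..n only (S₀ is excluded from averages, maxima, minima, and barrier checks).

price = 13.5090

Set p* = 0.6607 (from d < R < u); the path-dependent value is the discounted p*-expectation over all price paths.
Enumerate all 2^3 = 8 price paths (U = up ×1.23, D = down ×0.67); each path with k up-moves has probability p*^k·(1−p*)^(3−k).
DDD: m=32.4824, payoff=61.7976, prob=0.039057
UDD: m=59.6319, payoff=34.6481, prob=0.076058
DUD: m=59.6319, payoff=34.6481, prob=0.076058
UUD: m=109.4734, payoff=0.0000, prob=0.148113
DDU: m=48.4812, payoff=45.7988, prob=0.076058
UDU: m=89.0028, payoff=5.2772, prob=0.148113
DUU: m=72.3600, payoff=21.9200, prob=0.148113
UUU: m=132.8400, payoff=0.0000, prob=0.288430
Price = Σ prob·payoff / R^3 = 15.195772 / 1.124864 = 13.5090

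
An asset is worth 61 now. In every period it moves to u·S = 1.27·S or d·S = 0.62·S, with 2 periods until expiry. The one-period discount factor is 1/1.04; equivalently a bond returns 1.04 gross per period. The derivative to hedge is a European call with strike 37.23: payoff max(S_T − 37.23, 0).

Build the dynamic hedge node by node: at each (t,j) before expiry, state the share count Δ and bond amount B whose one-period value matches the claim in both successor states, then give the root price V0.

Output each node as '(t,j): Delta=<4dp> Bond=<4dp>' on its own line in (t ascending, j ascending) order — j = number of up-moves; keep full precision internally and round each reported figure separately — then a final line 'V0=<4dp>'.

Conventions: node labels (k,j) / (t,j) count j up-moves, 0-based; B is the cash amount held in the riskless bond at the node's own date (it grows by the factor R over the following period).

No-arbitrage ⇒ martingale measure with p* = (R−d)/(u−d) = 0.6462.
Expiry values: V(2,0)=0.0000, V(2,1)=10.8014, V(2,2)=61.1569
(1,0): S=37.8200. Δ = (V_up−V_dn)/(S_up−S_dn) = (10.8014−0.0000)/(48.0314−23.4484) = 0.4394. V = [p*·10.8014 + (1−p*)·0.0000]/1.04 = 6.7109. B = V − Δ·S = -9.9066.
(1,1): S=77.4700. Δ = (V_up−V_dn)/(S_up−S_dn) = (61.1569−10.8014)/(98.3869−48.0314) = 1.0000. V = [p*·61.1569 + (1−p*)·10.8014]/1.04 = 41.6719. B = V − Δ·S = -35.7981.
(0,0): S=61.0000. Δ = (V_up−V_dn)/(S_up−S_dn) = (41.6719−6.7109)/(77.4700−37.8200) = 0.8817. V = [p*·41.6719 + (1−p*)·6.7109]/1.04 = 28.1741. B = V − Δ·S = -25.6120.
Sanity check at the root: Δ(0,0)·S0 + B(0,0) reproduces V0 = 28.1741.

(0,0): Delta=0.8817 Bond=-25.6120
(1,0): Delta=0.4394 Bond=-9.9066
(1,1): Delta=1.0000 Bond=-35.7981
V0=28.1741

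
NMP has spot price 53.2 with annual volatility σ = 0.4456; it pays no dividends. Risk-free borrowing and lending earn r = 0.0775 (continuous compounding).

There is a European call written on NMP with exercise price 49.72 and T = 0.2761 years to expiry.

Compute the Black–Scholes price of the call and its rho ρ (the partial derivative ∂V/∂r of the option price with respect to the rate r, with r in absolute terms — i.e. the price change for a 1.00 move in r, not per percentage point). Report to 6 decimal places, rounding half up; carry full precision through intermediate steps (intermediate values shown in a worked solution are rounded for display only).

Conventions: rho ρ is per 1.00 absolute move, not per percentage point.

σ√T = 0.4456·√0.2761 = 0.234141
d₁ = (ln(S/K) + (r+σ²/2)T) / (σ√T) = (ln(53.2/49.72) + (0.0775+0.4456²/2)·0.2761) / 0.234141 = (0.067651 + 0.048809) / 0.234141 = 0.497392
d₂ = d₁ − σ√T = 0.497392 − 0.234141 = 0.263250
e^{−rT} = 0.978830
N(d₁) = 0.690544,  N(d₂) = 0.603821
Call price V = S·N(d₁) − K·e^{−rT}·N(d₂) = 36.736915 − 29.386405 = 7.350510
ρ = K·T·e^{−rT}·N(d₂) = 8.113586

price = 7.350510
ρ = 8.113586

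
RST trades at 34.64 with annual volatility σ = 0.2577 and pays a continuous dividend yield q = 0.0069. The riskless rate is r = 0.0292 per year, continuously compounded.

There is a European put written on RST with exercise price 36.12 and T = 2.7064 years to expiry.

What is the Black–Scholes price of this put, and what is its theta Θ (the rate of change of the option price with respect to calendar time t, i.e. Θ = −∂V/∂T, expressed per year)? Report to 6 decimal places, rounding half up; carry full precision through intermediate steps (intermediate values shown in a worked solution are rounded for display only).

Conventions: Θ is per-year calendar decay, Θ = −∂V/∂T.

price = 5.348605
Θ = -0.569415

σ√T = 0.2577·√2.7064 = 0.423946
d₁ = (ln(S/K) + (r−q+σ²/2)T) / (σ√T) = (ln(34.64/36.12) + (0.0292−0.0069+0.2577²/2)·2.7064) / 0.423946 = (-0.041838 + 0.150218) / 0.423946 = 0.255646
d₂ = d₁ − σ√T = 0.255646 − 0.423946 = -0.168300
e^{−rT} = 0.924015
e^{−qT} = 0.981499
N(−d₁) = 0.399112,  N(−d₂) = 0.566826
Put price V = K·e^{−rT}·N(−d₂) − S·e^{−qT}·N(−d₁) = 18.918067 − 13.569462 = 5.348605
φ(d₁) = (1/√(2π))·e^{−d₁²/2} = 0.386117
Θ = −S·e^{−qT}·φ(d₁)·σ/(2√T) − q·S·e^{−qT}·N(−d₁) + r·K·e^{−rT}·N(−d₂) = −1.028193 − 0.093629 + 0.552408 = -0.569415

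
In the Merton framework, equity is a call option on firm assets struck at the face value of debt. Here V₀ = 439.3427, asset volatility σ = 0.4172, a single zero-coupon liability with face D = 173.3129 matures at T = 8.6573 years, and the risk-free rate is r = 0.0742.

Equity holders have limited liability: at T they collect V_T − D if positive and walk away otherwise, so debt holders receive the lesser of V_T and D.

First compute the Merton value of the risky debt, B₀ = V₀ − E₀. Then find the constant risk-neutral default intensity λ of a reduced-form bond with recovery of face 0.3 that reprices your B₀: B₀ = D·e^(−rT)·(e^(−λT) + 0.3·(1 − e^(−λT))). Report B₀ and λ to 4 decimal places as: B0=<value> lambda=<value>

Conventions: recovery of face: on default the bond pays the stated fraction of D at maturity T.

B0=80.9347 lambda=0.0202

Equity is a call on the firm's assets struck at D = 173.3129:
d₁ = [ln(V₀/D) + (r + σ²/2)T] / (σ√T)
   = [ln(439.3427/173.3129) + (0.0742 + 0.5·0.4172²)·8.6573] / (0.4172·√8.6573)
   = [0.930181 + 1.395798] / 1.227540 = 1.894830
d₂ = d₁ − σ√T = 1.894830 − 1.227540 = 0.667291
N(d₁) = 0.970943,  N(d₂) = 0.747707,  e^(−rT) = 0.526043
E₀ = V₀·N(d₁) − D·e^(−rT)·N(d₂)
   = 439.3427·0.970943 − 173.3129·0.526043·0.747707 = 358.408027
B₀ = V₀ − E₀ = 439.3427 − 358.408027 = 80.934673
e^(−λT) = (B₀·e^(rT)/D − 0.3)/(1 − 0.3) = (80.9347·1.900984/173.3129 − 0.3)/0.7 = 0.83961850
λ = −ln(0.83961850)/8.6573 = 0.020192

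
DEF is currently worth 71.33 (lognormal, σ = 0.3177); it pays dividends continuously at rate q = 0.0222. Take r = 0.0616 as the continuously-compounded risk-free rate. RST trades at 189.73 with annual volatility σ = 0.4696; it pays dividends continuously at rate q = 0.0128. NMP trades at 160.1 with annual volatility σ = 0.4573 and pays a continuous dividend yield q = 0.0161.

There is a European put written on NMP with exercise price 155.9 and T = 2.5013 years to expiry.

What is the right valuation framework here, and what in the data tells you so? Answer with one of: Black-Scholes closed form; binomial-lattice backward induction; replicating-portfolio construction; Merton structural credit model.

Key observation: the instrument is a plain European put (strike 155.9) on a lognormal asset; the exact continuous-time formula applies directly.

framework: Black-Scholes closed form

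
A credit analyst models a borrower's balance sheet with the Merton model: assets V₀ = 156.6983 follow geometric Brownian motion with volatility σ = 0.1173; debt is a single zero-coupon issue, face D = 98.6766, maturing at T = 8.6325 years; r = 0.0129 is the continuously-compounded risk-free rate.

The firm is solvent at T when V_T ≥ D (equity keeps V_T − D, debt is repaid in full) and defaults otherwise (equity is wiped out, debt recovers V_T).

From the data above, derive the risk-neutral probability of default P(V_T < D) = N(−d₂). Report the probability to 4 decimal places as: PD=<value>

PD=0.0678

With assets at 156.6983 and a single debt payment of 98.6766 at 8.6325 years:
d₁ = [ln(V₀/D) + (r + σ²/2)T] / (σ√T)
   = [ln(156.6983/98.6766) + (0.0129 + 0.5·0.1173²)·8.6325] / (0.1173·√8.6325)
   = [0.462474 + 0.170748] / 0.344640 = 1.837341
d₂ = d₁ − σ√T = 1.837341 − 0.344640 = 1.492701
risk-neutral PD = N(−d₂) = N(-1.492701) = 0.067758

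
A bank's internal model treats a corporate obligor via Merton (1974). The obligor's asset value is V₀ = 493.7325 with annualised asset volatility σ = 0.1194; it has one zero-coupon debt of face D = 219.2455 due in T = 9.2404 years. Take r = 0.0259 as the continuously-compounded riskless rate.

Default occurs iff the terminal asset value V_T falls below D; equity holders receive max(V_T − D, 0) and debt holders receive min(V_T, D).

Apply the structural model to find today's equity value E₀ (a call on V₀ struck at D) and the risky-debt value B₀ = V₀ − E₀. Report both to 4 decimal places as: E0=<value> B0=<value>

E0=321.2090 B0=172.5235

Equity is a call on the firm's assets struck at D = 219.2455:
d₁ = [ln(V₀/D) + (r + σ²/2)T] / (σ√T)
   = [ln(493.7325/219.2455) + (0.0259 + 0.5·0.1194²)·9.2404] / (0.1194·√9.2404)
   = [0.811802 + 0.305194] / 0.362952 = 3.077525
d₂ = d₁ − σ√T = 3.077525 − 0.362952 = 2.714573
N(d₁) = 0.998956,  N(d₂) = 0.996682,  e^(−rT) = 0.787158
E₀ = V₀·N(d₁) − D·e^(−rT)·N(d₂)
   = 493.7325·0.998956 − 219.2455·0.787158·0.996682 = 321.209021
B₀ = V₀ − E₀ = 493.7325 − 321.209021 = 172.523479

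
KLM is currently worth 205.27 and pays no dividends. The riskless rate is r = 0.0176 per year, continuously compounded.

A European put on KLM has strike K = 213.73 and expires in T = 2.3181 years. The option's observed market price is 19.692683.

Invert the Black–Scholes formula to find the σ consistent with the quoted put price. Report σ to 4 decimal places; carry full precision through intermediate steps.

sigma = 0.1587

At σ = 0.1587 the Black–Scholes value reproduces the quote:
σ√T = 0.1587·√2.3181 = 0.241626
d₁ = (ln(S/K) + (r+σ²/2)T) / (σ√T) = (ln(205.27/213.73) + (0.0176+0.1587²/2)·2.3181) / 0.241626 = (-0.040387 + 0.069990) / 0.241626 = 0.122515
d₂ = d₁ − σ√T = 0.122515 − 0.241626 = -0.119111
e^{−rT} = 0.960022
N(−d₁) = 0.451246,  N(−d₂) = 0.547406
V = K·e^{−rT}·N(−d₂) − S·N(−d₁) = 112.319891 − 92.627208 = 19.692683 (the quoted price), and the Black–Scholes price is strictly increasing in σ, so σ is unique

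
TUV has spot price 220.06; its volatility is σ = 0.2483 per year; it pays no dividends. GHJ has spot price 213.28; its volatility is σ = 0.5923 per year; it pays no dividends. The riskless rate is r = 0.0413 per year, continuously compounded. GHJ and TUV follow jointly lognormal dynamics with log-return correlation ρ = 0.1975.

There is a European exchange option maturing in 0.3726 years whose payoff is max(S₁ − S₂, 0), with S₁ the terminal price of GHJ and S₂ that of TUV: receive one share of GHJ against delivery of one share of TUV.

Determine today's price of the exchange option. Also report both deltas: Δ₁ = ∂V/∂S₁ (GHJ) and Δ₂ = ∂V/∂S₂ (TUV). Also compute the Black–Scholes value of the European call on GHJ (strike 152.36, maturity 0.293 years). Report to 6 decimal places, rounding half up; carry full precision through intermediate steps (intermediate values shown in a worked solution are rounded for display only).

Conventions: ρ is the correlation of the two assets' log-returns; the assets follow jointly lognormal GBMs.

exchange price = 27.962327
Δ1 = 0.538068
Δ2 = -0.394423
price(GHJ call K=152.36) = 66.764137

σ_eff = √(σ₁² + σ₂² − 2ρσ₁σ₂) = √(0.5923² + 0.2483² − 2·0.1975·0.5923·0.2483) = 0.595298
d₁ = (ln(S₁/S₂) + (q₂ − q₁ + σ_eff²/2)T) / (σ_eff√T) = (ln(213.28/220.06) + (0.0 − 0.0 + 0.177190)·0.3726) / 0.363376 = 0.095567
d₂ = d₁ − σ_eff√T = 0.095567 − 0.363376 = -0.267809
N(d₁) = 0.538068,  N(d₂) = 0.394423
V = S₁·e^{−q₁T}·N(d₁) − S₂·e^{−q₂T}·N(d₂) = 114.759073 − 86.796746 = 27.962327
Δ₁ = e^{−q₁T}·N(d₁) = 0.538068;  Δ₂ = −e^{−q₂T}·N(d₂) = -0.394423
[vanilla: GHJ call K=152.36]
σ√T = 0.5923·√0.293 = 0.320609
d₁ = (ln(S/K) + (r+σ²/2)T) / (σ√T) = (ln(213.28/152.36) + (0.0413+0.5923²/2)·0.293) / 0.320609 = (0.336360 + 0.063496) / 0.320609 = 1.247176
d₂ = d₁ − σ√T = 1.247176 − 0.320609 = 0.926567
e^{−rT} = 0.987972
N(d₁) = 0.893833,  N(d₂) = 0.822924
price = S·N(d₁) − K·e^{−rT}·N(d₂) = 190.636805 − 123.872668 = 66.764137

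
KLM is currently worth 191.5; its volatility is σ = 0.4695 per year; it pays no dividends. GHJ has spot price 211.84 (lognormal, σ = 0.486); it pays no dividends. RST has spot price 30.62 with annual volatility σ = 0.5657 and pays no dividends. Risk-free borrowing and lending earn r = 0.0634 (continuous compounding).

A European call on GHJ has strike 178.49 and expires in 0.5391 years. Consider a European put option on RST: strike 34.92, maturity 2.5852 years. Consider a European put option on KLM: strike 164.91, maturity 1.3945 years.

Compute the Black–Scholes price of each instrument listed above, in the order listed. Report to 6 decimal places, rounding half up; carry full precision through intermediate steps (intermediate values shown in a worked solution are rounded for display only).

price(GHJ call K=178.49) = 51.211104
price(RST put K=34.92) = 10.084569
price(KLM put K=164.91) = 20.406727

[GHJ call K=178.49]
σ√T = 0.486·√0.5391 = 0.356838
d₁ = (ln(S/K) + (r+σ²/2)T) / (σ√T) = (ln(211.84/178.49) + (0.0634+0.486²/2)·0.5391) / 0.356838 = (0.171299 + 0.097846) / 0.356838 = 0.754248
d₂ = d₁ − σ√T = 0.754248 − 0.356838 = 0.397410
e^{−rT} = 0.966399
N(d₁) = 0.774650,  N(d₂) = 0.654467
price = S·N(d₁) − K·e^{−rT}·N(d₂) = 164.101826 − 112.890721 = 51.211104
[RST put K=34.92]
σ√T = 0.5657·√2.5852 = 0.909564
d₁ = (ln(S/K) + (r+σ²/2)T) / (σ√T) = (ln(30.62/34.92) + (0.0634+0.5657²/2)·2.5852) / 0.909564 = (-0.131406 + 0.577555) / 0.909564 = 0.490508
d₂ = d₁ − σ√T = 0.490508 − 0.909564 = -0.419056
e^{−rT} = 0.848825
N(−d₁) = 0.311887,  N(−d₂) = 0.662412
price = K·e^{−rT}·N(−d₂) − S·N(−d₁) = 19.634553 − 9.549984 = 10.084569
[KLM put K=164.91]
σ√T = 0.4695·√1.3945 = 0.554428
d₁ = (ln(S/K) + (r+σ²/2)T) / (σ√T) = (ln(191.5/164.91) + (0.0634+0.4695²/2)·1.3945) / 0.554428 = (0.149488 + 0.242106) / 0.554428 = 0.706304
d₂ = d₁ − σ√T = 0.706304 − 0.554428 = 0.151876
e^{−rT} = 0.915384
N(−d₁) = 0.240000,  N(−d₂) = 0.439642
price = K·e^{−rT}·N(−d₂) − S·N(−d₁) = 66.366665 − 45.959937 = 20.406727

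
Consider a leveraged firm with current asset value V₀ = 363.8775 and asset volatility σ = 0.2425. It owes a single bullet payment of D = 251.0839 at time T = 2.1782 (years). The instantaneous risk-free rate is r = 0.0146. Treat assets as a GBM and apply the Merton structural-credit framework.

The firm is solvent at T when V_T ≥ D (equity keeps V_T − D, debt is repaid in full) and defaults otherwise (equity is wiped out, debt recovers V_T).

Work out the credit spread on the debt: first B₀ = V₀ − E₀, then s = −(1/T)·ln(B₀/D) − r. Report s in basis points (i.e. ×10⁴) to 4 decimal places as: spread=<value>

Work the structural quantities from V₀ = 363.8775 against face 251.0839:
d₁ = [ln(V₀/D) + (r + σ²/2)T] / (σ√T)
   = [ln(363.8775/251.0839) + (0.0146 + 0.5·0.2425²)·2.1782] / (0.2425·√2.1782)
   = [0.371030 + 0.095848] / 0.357899 = 1.304495
d₂ = d₁ − σ√T = 1.304495 − 0.357899 = 0.946596
N(d₁) = 0.903968,  N(d₂) = 0.828078,  e^(−rT) = 0.968699
E₀ = V₀·N(d₁) − D·e^(−rT)·N(d₂)
   = 363.8775·0.903968 − 251.0839·0.968699·0.828078 = 127.524582
B₀ = V₀ − E₀ = 363.8775 − 127.524582 = 236.352918
spread = −(1/T)·ln(B₀/D) − r = −(1/2.1782)·ln(236.352918/251.0839) − 0.0146 = 0.01315734
in basis points: 0.01315734 × 10⁴ = 131.5734 bp

spread=131.5734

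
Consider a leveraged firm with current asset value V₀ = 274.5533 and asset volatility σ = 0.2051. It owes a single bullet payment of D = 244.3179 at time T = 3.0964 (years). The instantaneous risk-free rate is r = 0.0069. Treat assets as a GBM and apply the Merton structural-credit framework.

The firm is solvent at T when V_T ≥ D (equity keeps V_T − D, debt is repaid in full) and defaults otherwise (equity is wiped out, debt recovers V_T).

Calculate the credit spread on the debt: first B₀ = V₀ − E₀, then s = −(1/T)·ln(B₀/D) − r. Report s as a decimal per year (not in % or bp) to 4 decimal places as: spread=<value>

spread=0.0307

Work the structural quantities from V₀ = 274.5533 against face 244.3179:
d₁ = [ln(V₀/D) + (r + σ²/2)T] / (σ√T)
   = [ln(274.5533/244.3179) + (0.0069 + 0.5·0.2051²)·3.0964] / (0.2051·√3.0964)
   = [0.116675 + 0.086492] / 0.360906 = 0.562936
d₂ = d₁ − σ√T = 0.562936 − 0.360906 = 0.202030
N(d₁) = 0.713261,  N(d₂) = 0.580053,  e^(−rT) = 0.978861
E₀ = V₀·N(d₁) − D·e^(−rT)·N(d₂)
   = 274.5533·0.713261 − 244.3179·0.978861·0.580053 = 57.106384
B₀ = V₀ − E₀ = 274.5533 − 57.106384 = 217.446916
spread = −(1/T)·ln(B₀/D) − r = −(1/3.0964)·ln(217.446916/244.3179) − 0.0069 = 0.03072934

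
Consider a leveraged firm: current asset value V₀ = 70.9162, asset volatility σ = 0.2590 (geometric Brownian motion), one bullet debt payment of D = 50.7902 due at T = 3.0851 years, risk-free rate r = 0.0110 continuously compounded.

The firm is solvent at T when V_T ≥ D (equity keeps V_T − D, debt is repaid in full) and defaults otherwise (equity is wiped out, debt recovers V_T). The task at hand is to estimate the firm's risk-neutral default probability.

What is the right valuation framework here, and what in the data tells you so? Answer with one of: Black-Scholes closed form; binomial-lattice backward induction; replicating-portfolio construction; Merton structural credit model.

Key observation: the asked-for credit quantity lives on the firm's capital structure — asset value, asset volatility, debt face 50.7902 — which is the structural model's domain.

framework: Merton structural credit model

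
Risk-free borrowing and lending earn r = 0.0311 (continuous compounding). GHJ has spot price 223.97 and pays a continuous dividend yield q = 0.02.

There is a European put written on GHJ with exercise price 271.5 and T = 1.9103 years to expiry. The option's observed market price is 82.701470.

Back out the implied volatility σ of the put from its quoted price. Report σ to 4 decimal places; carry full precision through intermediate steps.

sigma = 0.4746

At σ = 0.4746 the Black–Scholes value reproduces the quote:
σ√T = 0.4746·√1.9103 = 0.655962
d₁ = (ln(S/K) + (r−q+σ²/2)T) / (σ√T) = (ln(223.97/271.5) + (0.0311−0.02+0.4746²/2)·1.9103) / 0.655962 = (-0.192450 + 0.236347) / 0.655962 = 0.066920
d₂ = d₁ − σ√T = 0.066920 − 0.655962 = -0.589041
e^{−rT} = 0.942320
e^{−qT} = 0.962515
N(−d₁) = 0.473323,  N(−d₂) = 0.722083
V = K·e^{−rT}·N(−d₂) − S·e^{−qT}·N(−d₁) = 184.737694 − 102.036224 = 82.701470 (the quoted price), and the Black–Scholes price is strictly increasing in σ, so σ is unique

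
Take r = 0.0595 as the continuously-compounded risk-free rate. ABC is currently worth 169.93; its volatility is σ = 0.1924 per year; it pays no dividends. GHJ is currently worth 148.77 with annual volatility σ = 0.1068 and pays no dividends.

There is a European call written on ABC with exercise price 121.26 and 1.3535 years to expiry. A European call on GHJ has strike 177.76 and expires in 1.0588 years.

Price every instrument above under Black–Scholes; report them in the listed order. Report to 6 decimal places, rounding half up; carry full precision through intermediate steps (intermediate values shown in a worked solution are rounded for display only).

price(ABC call K=121.26) = 58.422015
price(GHJ call K=177.76) = 1.317521

[ABC call K=121.26]
σ√T = 0.1924·√1.3535 = 0.223838
d₁ = (ln(S/K) + (r+σ²/2)T) / (σ√T) = (ln(169.93/121.26) + (0.0595+0.1924²/2)·1.3535) / 0.223838 = (0.337450 + 0.105585) / 0.223838 = 1.979263
d₂ = d₁ − σ√T = 1.979263 − 0.223838 = 1.755425
e^{−rT} = 0.922624
N(d₁) = 0.976107,  N(d₂) = 0.960407
price = S·N(d₁) − K·e^{−rT}·N(d₂) = 165.869826 − 107.447811 = 58.422015
[GHJ call K=177.76]
σ√T = 0.1068·√1.0588 = 0.109895
d₁ = (ln(S/K) + (r+σ²/2)T) / (σ√T) = (ln(148.77/177.76) + (0.0595+0.1068²/2)·1.0588) / 0.109895 = (-0.178033 + 0.069037) / 0.109895 = -0.991817
d₂ = d₁ − σ√T = -0.991817 − 0.109895 = -1.101712
e^{−rT} = 0.938945
N(d₁) = 0.160643,  N(d₂) = 0.135293
price = S·N(d₁) − K·e^{−rT}·N(d₂) = 23.898928 − 22.581407 = 1.317521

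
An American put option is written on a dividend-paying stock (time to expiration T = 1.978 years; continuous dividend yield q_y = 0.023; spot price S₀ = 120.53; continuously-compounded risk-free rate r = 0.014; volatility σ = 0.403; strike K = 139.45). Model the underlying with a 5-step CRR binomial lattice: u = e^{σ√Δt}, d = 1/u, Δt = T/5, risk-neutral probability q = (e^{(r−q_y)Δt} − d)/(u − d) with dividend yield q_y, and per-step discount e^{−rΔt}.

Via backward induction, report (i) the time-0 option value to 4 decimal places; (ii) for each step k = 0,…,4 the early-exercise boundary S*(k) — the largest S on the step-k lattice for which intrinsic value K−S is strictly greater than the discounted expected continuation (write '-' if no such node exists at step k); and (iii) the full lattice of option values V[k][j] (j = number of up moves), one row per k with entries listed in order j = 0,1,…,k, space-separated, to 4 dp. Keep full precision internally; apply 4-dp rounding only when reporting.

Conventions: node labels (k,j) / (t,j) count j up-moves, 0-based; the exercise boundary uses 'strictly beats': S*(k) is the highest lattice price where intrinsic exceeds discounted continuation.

price = 39.9276
boundary = - - - 56.3441 72.5990
tree:
39.9276
53.1637 22.9000
68.0700 34.0933 8.3601
83.1059 49.0204 14.7491 0.0000
95.7214 66.8510 26.0208 0.0000 0.0000
105.5122 83.1059 45.9067 0.0000 0.0000 0.0000

Δt=0.39560  u=1.28849  d=0.77610  q=0.43003  discount=0.99448
step 5 (expiry): payoffs max(K−S,0) = 105.5122 83.1059 45.9067 0.0000 0.0000 0.0000
step 4: (k=4,j=0): S=43.7286, K−S=95.7214, hold=95.3472 ⇒ V=95.7214 exercise | (k=4,j=1): S=72.5990, K−S=66.8510, hold=66.7384 ⇒ V=66.8510 exercise | (k=4,j=2): S=120.5300, K−S=18.9200, hold=26.0208 ⇒ V=26.0208 continue | (k=4,j=3): S=200.1058, K−S=0.0000, hold=0.0000 ⇒ V=0.0000 continue | (k=4,j=4): S=332.2189, K−S=0.0000, hold=0.0000 ⇒ V=0.0000 continue  boundary S*=72.5990
step 3: (k=3,j=0): S=56.3441, K−S=83.1059, hold=82.8461 ⇒ V=83.1059 exercise | (k=3,j=1): S=93.5433, K−S=45.9067, hold=49.0204 ⇒ V=49.0204 continue | (k=3,j=2): S=155.3021, K−S=0.0000, hold=14.7491 ⇒ V=14.7491 continue | (k=3,j=3): S=257.8351, K−S=0.0000, hold=0.0000 ⇒ V=0.0000 continue  boundary S*=56.3441
step 2: (k=2,j=0): S=72.5990, K−S=66.8510, hold=68.0700 ⇒ V=68.0700 continue | (k=2,j=1): S=120.5300, K−S=18.9200, hold=34.0933 ⇒ V=34.0933 continue | (k=2,j=2): S=200.1058, K−S=0.0000, hold=8.3601 ⇒ V=8.3601 continue  boundary S*=-
step 1: (k=1,j=0): S=93.5433, K−S=45.9067, hold=53.1637 ⇒ V=53.1637 continue | (k=1,j=1): S=155.3021, K−S=0.0000, hold=22.9000 ⇒ V=22.9000 continue  boundary S*=-
step 0: (k=0,j=0): S=120.5300, K−S=18.9200, hold=39.9276 ⇒ V=39.9276 continue  boundary S*=-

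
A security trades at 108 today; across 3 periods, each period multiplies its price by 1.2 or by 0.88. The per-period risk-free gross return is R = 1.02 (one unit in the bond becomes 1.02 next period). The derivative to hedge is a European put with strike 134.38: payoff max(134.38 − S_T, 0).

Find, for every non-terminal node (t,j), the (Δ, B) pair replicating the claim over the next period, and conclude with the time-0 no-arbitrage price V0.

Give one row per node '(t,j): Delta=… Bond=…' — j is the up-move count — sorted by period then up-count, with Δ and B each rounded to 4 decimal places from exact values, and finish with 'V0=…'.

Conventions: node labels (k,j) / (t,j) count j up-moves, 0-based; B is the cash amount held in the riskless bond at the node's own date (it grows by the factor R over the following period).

(0,0): Delta=-0.7012 Bond=99.2316
(1,0): Delta=-0.9651 Bond=126.2967
(1,1): Delta=-0.4523 Bond=68.9698
(2,0): Delta=-1.0000 Bond=131.7451
(2,1): Delta=-0.9321 Bond=125.0653
(2,2): Delta=0.0000 Bond=0.0000
V0=23.5060

Risk-neutral probability p* = (R−d)/(u−d) = (1.02−0.88)/(1.2−0.88) = 0.4375.
Expiry values: V(3,0)=60.7810, V(3,1)=34.0178, V(3,2)=0.0000, V(3,3)=0.0000
(2,0): S=83.6352. Δ = (V_up−V_dn)/(S_up−S_dn) = (34.0178−60.7810)/(100.3622−73.5990) = -1.0000. V = [p*·34.0178 + (1−p*)·60.7810]/1.02 = 48.1099. B = V − Δ·S = 131.7451.
(2,1): S=114.0480. Δ = (V_up−V_dn)/(S_up−S_dn) = (0.0000−34.0178)/(136.8576−100.3622) = -0.9321. V = [p*·0.0000 + (1−p*)·34.0178]/1.02 = 18.7598. B = V − Δ·S = 125.0653.
(2,2): S=155.5200. Δ = (V_up−V_dn)/(S_up−S_dn) = (0.0000−0.0000)/(186.6240−136.8576) = 0.0000. V = [p*·0.0000 + (1−p*)·0.0000]/1.02 = 0.0000. B = V − Δ·S = 0.0000.
(1,0): S=95.0400. Δ = (V_up−V_dn)/(S_up−S_dn) = (18.7598−48.1099)/(114.0480−83.6352) = -0.9651. V = [p*·18.7598 + (1−p*)·48.1099]/1.02 = 34.5777. B = V − Δ·S = 126.2967.
(1,1): S=129.6000. Δ = (V_up−V_dn)/(S_up−S_dn) = (0.0000−18.7598)/(155.5200−114.0480) = -0.4523. V = [p*·0.0000 + (1−p*)·18.7598]/1.02 = 10.3455. B = V − Δ·S = 68.9698.
(0,0): S=108.0000. Δ = (V_up−V_dn)/(S_up−S_dn) = (10.3455−34.5777)/(129.6000−95.0400) = -0.7012. V = [p*·10.3455 + (1−p*)·34.5777]/1.02 = 23.5060. B = V − Δ·S = 99.2316.
As a check, the time-0 holding Δ(0,0)·S0 + B(0,0) comes to 23.5060 — exactly V0.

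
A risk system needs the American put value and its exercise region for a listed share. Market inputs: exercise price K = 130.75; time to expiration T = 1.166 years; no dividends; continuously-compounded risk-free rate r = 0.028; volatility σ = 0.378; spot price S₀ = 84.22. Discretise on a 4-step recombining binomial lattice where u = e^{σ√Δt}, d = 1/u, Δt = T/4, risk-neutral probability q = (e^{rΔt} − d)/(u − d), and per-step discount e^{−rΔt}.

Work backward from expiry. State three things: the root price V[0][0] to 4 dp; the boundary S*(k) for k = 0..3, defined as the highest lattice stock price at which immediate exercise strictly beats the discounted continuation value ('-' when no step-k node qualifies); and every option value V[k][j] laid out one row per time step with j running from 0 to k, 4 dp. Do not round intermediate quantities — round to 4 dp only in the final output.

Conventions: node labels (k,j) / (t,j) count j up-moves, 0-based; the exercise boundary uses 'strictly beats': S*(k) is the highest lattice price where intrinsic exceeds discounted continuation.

Δt=0.29150  u=1.22640  d=0.81539  q=0.46909  discount=0.99187
step 4 (expiry): payoffs max(K−S,0) = 93.5208 74.7550 46.5300 4.0778 0.0000
step 3: (k=3,j=0): S=45.6579, K−S=85.0921, hold=84.0292 ⇒ V=85.0921 exercise | (k=3,j=1): S=68.6724, K−S=62.0776, hold=61.0148 ⇒ V=62.0776 exercise | (k=3,j=2): S=103.2876, K−S=27.4624, hold=26.3996 ⇒ V=27.4624 exercise | (k=3,j=3): S=155.3511, K−S=0.0000, hold=2.1473 ⇒ V=2.1473 continue  boundary S*=103.2876
step 2: (k=2,j=0): S=55.9950, K−S=74.7550, hold=73.6922 ⇒ V=74.7550 exercise | (k=2,j=1): S=84.2200, K−S=46.5300, hold=45.4672 ⇒ V=46.5300 exercise | (k=2,j=2): S=126.6722, K−S=4.0778, hold=15.4605 ⇒ V=15.4605 continue  boundary S*=84.2200
step 1: (k=1,j=0): S=68.6724, K−S=62.0776, hold=61.0148 ⇒ V=62.0776 exercise | (k=1,j=1): S=103.2876, K−S=27.4624, hold=31.6957 ⇒ V=31.6957 continue  boundary S*=68.6724
step 0: (k=0,j=0): S=84.2200, K−S=46.5300, hold=47.4368 ⇒ V=47.4368 continue  boundary S*=-

price = 47.4368
boundary = - 68.6724 84.2200 103.2876
tree:
47.4368
62.0776 31.6957
74.7550 46.5300 15.4605
85.0921 62.0776 27.4624 2.1473
93.5208 74.7550 46.5300 4.0778 0.0000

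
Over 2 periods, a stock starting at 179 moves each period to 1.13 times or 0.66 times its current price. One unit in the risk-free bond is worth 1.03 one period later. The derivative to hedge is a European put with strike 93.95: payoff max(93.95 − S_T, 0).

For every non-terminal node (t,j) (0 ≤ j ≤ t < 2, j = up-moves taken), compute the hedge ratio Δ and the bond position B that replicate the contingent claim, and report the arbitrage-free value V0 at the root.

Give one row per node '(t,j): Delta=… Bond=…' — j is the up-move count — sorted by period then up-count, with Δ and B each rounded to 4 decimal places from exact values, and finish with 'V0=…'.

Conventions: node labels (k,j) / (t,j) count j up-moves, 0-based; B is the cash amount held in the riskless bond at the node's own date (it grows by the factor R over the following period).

(0,0): Delta=-0.0392 Bond=7.7041
(1,0): Delta=-0.2878 Bond=37.2954
(1,1): Delta=0.0000 Bond=0.0000
V0=0.6818

Since d<R<u, set p* = (R−d)/(u−d) = 0.7872; price each node as the discounted p*-expectation of its children.
Terminal payoffs: V(2,0)=15.9776, V(2,1)=0.0000, V(2,2)=0.0000
(1,0): S=118.1400. Δ = (V_up−V_dn)/(S_up−S_dn) = (0.0000−15.9776)/(133.4982−77.9724) = -0.2878. V = [p*·0.0000 + (1−p*)·15.9776]/1.03 = 3.3005. B = V − Δ·S = 37.2954.
(1,1): S=202.2700. Δ = (V_up−V_dn)/(S_up−S_dn) = (0.0000−0.0000)/(228.5651−133.4982) = 0.0000. V = [p*·0.0000 + (1−p*)·0.0000]/1.03 = 0.0000. B = V − Δ·S = 0.0000.
(0,0): S=179.0000. Δ = (V_up−V_dn)/(S_up−S_dn) = (0.0000−3.3005)/(202.2700−118.1400) = -0.0392. V = [p*·0.0000 + (1−p*)·3.3005]/1.03 = 0.6818. B = V − Δ·S = 7.7041.
Verification: the root portfolio costs Δ(0,0)·S0 + B(0,0) = 0.6818, matching V0.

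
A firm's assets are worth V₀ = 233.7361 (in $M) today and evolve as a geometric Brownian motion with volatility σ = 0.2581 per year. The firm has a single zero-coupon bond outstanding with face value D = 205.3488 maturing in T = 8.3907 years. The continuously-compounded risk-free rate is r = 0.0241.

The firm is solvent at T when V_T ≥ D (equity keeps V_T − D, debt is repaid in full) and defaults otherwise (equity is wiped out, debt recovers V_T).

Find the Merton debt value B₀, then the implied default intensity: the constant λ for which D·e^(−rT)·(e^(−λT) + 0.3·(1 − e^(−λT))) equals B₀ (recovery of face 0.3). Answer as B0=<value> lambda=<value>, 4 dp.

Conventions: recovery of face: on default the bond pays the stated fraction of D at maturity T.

B0=136.8904 lambda=0.0363

Apply the equity-as-call identities (strike 205.3488, horizon 8.3907 years):
d₁ = [ln(V₀/D) + (r + σ²/2)T] / (σ√T)
   = [ln(233.7361/205.3488) + (0.0241 + 0.5·0.2581²)·8.3907] / (0.2581·√8.3907)
   = [0.129483 + 0.481692] / 0.747631 = 0.817482
d₂ = d₁ − σ√T = 0.817482 − 0.747631 = 0.069851
N(d₁) = 0.793173,  N(d₂) = 0.527844,  e^(−rT) = 0.816919
E₀ = V₀·N(d₁) − D·e^(−rT)·N(d₂)
   = 233.7361·0.793173 − 205.3488·0.816919·0.527844 = 96.845731
B₀ = V₀ − E₀ = 233.7361 − 96.845731 = 136.890369
e^(−λT) = (B₀·e^(rT)/D − 0.3)/(1 − 0.3) = (136.8904·1.224112/205.3488 − 0.3)/0.7 = 0.73717480
λ = −ln(0.73717480)/8.3907 = 0.036341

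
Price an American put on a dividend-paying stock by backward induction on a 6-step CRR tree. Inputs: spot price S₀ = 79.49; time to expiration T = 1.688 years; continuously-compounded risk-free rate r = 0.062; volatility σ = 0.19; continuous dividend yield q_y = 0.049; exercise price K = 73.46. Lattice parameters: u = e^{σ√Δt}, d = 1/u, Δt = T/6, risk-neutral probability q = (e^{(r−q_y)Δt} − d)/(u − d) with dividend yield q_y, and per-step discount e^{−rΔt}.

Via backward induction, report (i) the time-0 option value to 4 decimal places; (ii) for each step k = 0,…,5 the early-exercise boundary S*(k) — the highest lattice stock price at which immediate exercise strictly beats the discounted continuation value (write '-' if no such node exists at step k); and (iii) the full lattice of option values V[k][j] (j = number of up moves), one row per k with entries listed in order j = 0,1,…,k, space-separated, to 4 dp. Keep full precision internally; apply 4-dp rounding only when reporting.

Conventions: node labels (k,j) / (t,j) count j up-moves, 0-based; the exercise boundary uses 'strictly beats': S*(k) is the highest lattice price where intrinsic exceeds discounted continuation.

price = 4.2412
boundary = - - - 58.7504 53.1183 58.7504
tree:
4.2412
6.6457 1.9194
10.0865 3.3441 0.5227
14.7096 5.6917 1.0490 0.0000
20.3417 9.3761 2.1053 0.0000 0.0000
25.4340 14.7096 4.2253 0.0000 0.0000 0.0000
30.0380 20.3417 8.4802 0.0000 0.0000 0.0000 0.0000

Δt=0.28133  u=1.10603  d=0.90413  q=0.49297  discount=0.98271
step 6 (expiry): payoffs max(K−S,0) = 30.0380 20.3417 8.4802 0.0000 0.0000 0.0000 0.0000
step 5: (k=5,j=0): S=48.0260, K−S=25.4340, hold=24.8213 ⇒ V=25.4340 exercise | (k=5,j=1): S=58.7504, K−S=14.7096, hold=14.2437 ⇒ V=14.7096 exercise | (k=5,j=2): S=71.8696, K−S=1.5904, hold=4.2253 ⇒ V=4.2253 continue | (k=5,j=3): S=87.9184, K−S=0.0000, hold=0.0000 ⇒ V=0.0000 continue | (k=5,j=4): S=107.5509, K−S=0.0000, hold=0.0000 ⇒ V=0.0000 continue | (k=5,j=5): S=131.5674, K−S=0.0000, hold=0.0000 ⇒ V=0.0000 continue  boundary S*=58.7504
step 4: (k=4,j=0): S=53.1183, K−S=20.3417, hold=19.7987 ⇒ V=20.3417 exercise | (k=4,j=1): S=64.9798, K−S=8.4802, hold=9.3761 ⇒ V=9.3761 continue | (k=4,j=2): S=79.4900, K−S=0.0000, hold=2.1053 ⇒ V=2.1053 continue | (k=4,j=3): S=97.2404, K−S=0.0000, hold=0.0000 ⇒ V=0.0000 continue | (k=4,j=4): S=118.9546, K−S=0.0000, hold=0.0000 ⇒ V=0.0000 continue  boundary S*=53.1183
step 3: (k=3,j=0): S=58.7504, K−S=14.7096, hold=14.6777 ⇒ V=14.7096 exercise | (k=3,j=1): S=71.8696, K−S=1.5904, hold=5.6917 ⇒ V=5.6917 continue | (k=3,j=2): S=87.9184, K−S=0.0000, hold=1.0490 ⇒ V=1.0490 continue | (k=3,j=3): S=107.5509, K−S=0.0000, hold=0.0000 ⇒ V=0.0000 continue  boundary S*=58.7504
step 2: (k=2,j=0): S=64.9798, K−S=8.4802, hold=10.0865 ⇒ V=10.0865 continue | (k=2,j=1): S=79.4900, K−S=0.0000, hold=3.3441 ⇒ V=3.3441 continue | (k=2,j=2): S=97.2404, K−S=0.0000, hold=0.5227 ⇒ V=0.5227 continue  boundary S*=-
step 1: (k=1,j=0): S=71.8696, K−S=1.5904, hold=6.6457 ⇒ V=6.6457 continue | (k=1,j=1): S=87.9184, K−S=0.0000, hold=1.9194 ⇒ V=1.9194 continue  boundary S*=-
step 0: (k=0,j=0): S=79.4900, K−S=0.0000, hold=4.2412 ⇒ V=4.2412 continue  boundary S*=-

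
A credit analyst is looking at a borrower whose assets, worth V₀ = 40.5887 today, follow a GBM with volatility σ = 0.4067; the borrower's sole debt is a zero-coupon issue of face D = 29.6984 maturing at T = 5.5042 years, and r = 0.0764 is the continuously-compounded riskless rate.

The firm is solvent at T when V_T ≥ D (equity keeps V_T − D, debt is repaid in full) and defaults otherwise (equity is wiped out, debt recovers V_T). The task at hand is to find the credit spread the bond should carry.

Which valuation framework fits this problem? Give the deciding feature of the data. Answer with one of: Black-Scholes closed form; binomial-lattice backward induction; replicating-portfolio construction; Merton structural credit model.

framework: Merton structural credit model

Key observation: with the firm-asset dynamics (V₀ = 40.5887) and a single zero-coupon liability of face 29.6984 given, debt value, spread, and default probability all derive from the option view of the balance sheet.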